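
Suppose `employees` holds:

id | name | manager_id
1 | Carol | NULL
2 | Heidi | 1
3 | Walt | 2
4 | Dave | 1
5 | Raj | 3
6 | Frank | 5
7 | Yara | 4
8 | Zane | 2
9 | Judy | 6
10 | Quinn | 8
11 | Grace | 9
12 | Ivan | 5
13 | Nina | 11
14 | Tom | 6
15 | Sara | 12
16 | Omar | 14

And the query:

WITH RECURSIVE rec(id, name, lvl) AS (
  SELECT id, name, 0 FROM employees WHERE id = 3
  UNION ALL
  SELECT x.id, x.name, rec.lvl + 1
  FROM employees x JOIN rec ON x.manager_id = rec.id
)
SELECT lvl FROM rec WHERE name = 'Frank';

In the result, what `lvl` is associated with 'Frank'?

2

Base: id=3 (Walt) at lvl 0.
Iteration 1: rows with manager_id in {3} -> Raj (id 5, lvl 1).
Iteration 2: rows with manager_id in {5} -> Frank (id 6, lvl 2), Ivan (id 12, lvl 2).
Iteration 3: rows with manager_id in {6,12} -> Judy (id 9, lvl 3), Tom (id 14, lvl 3), Sara (id 15, lvl 3).
Iteration 4: rows with manager_id in {9,14,15} -> Grace (id 11, lvl 4), Omar (id 16, lvl 4).
Iteration 5: rows with manager_id in {11,16} -> Nina (id 13, lvl 5).
Iteration 6: no rows with manager_id in {13}; recursion stops.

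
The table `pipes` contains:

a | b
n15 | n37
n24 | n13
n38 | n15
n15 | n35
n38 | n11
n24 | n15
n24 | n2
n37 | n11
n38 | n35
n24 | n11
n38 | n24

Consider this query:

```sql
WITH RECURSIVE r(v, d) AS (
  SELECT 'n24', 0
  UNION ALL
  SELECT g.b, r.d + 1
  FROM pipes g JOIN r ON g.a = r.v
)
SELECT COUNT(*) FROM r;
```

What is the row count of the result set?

Base: (n24, d=0).
Iteration 1: edges from {n24} -> (n11, d=1), (n13, d=1), (n15, d=1), (n2, d=1).
Iteration 2: edges from {n11,n13,n15,n2} -> (n35, d=2), (n37, d=2).
Iteration 3: edges from {n35,n37} -> (n11, d=3).
Iteration 4: no outgoing edges from {n11}; recursion stops.
Total rows emitted: 8.

8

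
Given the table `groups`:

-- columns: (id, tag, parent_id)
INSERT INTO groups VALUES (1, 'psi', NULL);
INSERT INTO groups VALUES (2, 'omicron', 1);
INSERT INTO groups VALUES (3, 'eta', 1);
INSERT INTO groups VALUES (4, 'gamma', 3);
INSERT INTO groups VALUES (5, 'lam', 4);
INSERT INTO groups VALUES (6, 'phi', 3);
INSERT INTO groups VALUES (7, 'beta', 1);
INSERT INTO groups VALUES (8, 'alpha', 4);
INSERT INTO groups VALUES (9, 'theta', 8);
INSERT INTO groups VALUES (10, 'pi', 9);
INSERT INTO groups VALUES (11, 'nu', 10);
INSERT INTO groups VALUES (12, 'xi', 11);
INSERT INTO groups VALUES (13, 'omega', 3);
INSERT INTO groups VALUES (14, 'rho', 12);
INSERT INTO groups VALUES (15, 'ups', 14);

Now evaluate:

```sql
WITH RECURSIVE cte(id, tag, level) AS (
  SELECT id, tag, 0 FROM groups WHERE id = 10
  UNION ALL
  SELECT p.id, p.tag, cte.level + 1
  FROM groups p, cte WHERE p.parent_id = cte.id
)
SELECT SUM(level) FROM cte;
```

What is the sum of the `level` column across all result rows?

10

Base: id=10 (pi) at level 0.
Iteration 1: rows with parent_id in {10} -> nu (id 11, level 1).
Iteration 2: rows with parent_id in {11} -> xi (id 12, level 2).
Iteration 3: rows with parent_id in {12} -> rho (id 14, level 3).
Iteration 4: rows with parent_id in {14} -> ups (id 15, level 4).
Iteration 5: no rows with parent_id in {15}; recursion stops.
SUM(level) = 0 + 1 + 2 + 3 + 4 = 10.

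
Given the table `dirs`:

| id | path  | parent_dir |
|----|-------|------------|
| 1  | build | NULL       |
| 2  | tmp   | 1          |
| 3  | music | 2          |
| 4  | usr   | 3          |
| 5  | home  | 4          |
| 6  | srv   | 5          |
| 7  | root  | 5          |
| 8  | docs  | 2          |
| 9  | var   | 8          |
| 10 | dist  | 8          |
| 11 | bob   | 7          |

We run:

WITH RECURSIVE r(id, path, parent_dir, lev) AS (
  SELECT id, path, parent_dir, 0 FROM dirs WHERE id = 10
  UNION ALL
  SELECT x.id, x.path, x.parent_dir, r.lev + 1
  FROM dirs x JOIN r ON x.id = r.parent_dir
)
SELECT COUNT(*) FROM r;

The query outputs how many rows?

4

Base: id=10 (dist), parent_dir=8, lev 0.
Iteration 1: join on id=8 -> docs (id 8, parent_dir=2, lev 1).
Iteration 2: join on id=2 -> tmp (id 2, parent_dir=1, lev 2).
Iteration 3: join on id=1 -> build (id 1, parent_dir=NULL, lev 3).
Iteration 4: parent_dir is NULL; no match; recursion stops.
Total rows emitted: 4.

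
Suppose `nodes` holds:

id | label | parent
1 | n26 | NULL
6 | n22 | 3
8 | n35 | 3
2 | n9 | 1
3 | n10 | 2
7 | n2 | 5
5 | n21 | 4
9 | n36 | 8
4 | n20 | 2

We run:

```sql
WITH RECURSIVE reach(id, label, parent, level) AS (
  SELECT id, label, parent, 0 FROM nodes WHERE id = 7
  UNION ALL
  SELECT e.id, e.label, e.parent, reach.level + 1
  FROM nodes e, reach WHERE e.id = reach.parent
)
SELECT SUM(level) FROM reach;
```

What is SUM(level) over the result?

10

Base: id=7 (n2), parent=5, level 0.
Iteration 1: join on id=5 -> n21 (id 5, parent=4, level 1).
Iteration 2: join on id=4 -> n20 (id 4, parent=2, level 2).
Iteration 3: join on id=2 -> n9 (id 2, parent=1, level 3).
Iteration 4: join on id=1 -> n26 (id 1, parent=NULL, level 4).
Iteration 5: parent is NULL; no match; recursion stops.
SUM(level) = 0 + 1 + 2 + 3 + 4 = 10.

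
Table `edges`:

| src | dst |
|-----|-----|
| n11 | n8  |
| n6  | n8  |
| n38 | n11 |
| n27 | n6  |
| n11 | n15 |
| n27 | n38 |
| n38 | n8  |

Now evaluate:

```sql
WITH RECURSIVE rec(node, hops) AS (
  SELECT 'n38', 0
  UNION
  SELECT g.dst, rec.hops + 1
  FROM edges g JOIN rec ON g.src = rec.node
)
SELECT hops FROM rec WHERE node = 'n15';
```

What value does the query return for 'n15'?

Base: (n38, hops=0).
Iteration 1: edges from {n38} -> (n11, hops=1), (n8, hops=1).
Iteration 2: edges from {n11,n8} -> (n15, hops=2), (n8, hops=2).
Iteration 3: no outgoing edges from {n15,n8}; recursion stops.

2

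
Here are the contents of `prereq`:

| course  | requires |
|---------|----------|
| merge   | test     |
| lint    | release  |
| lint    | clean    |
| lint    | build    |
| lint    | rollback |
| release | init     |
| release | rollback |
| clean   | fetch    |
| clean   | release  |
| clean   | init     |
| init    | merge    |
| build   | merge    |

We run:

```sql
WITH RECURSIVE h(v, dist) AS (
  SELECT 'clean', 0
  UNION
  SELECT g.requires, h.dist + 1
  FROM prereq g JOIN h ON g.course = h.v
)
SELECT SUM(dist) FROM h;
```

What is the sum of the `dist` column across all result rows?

19

Base: (clean, dist=0).
Iteration 1: edges from {clean} -> (fetch, dist=1), (init, dist=1), (release, dist=1).
Iteration 2: edges from {fetch,init,release} -> (init, dist=2), (merge, dist=2), (rollback, dist=2).
Iteration 3: edges from {init,merge,rollback} -> (merge, dist=3), (test, dist=3).
Iteration 4: edges from {merge,test} -> (test, dist=4).
Iteration 5: no outgoing edges from {test}; recursion stops.
SUM(dist) = 0 + 1 + 1 + 1 + 2 + 2 + 2 + 3 + 3 + 4 = 19.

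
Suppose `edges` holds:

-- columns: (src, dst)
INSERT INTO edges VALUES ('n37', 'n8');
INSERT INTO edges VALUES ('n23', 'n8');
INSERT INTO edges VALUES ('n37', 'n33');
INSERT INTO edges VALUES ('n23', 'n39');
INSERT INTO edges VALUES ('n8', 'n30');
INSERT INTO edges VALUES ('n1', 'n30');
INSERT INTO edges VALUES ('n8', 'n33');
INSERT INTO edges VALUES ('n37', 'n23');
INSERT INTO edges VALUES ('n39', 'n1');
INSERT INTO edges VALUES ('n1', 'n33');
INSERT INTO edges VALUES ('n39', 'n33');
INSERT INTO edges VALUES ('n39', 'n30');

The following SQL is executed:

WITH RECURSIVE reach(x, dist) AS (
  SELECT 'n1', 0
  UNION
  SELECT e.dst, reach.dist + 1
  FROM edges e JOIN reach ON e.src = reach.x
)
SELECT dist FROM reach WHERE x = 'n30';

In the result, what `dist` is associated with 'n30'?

1

Base: (n1, dist=0).
Iteration 1: edges from {n1} -> (n30, dist=1), (n33, dist=1).
Iteration 2: no outgoing edges from {n30,n33}; recursion stops.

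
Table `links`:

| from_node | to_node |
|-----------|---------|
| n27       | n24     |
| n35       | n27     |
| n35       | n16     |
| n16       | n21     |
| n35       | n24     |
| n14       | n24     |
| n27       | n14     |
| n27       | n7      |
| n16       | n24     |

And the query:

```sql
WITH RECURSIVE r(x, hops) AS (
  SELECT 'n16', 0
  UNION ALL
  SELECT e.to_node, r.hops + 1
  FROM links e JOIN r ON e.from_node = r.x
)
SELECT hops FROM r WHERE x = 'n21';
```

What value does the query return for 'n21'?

1

Base: (n16, hops=0).
Iteration 1: edges from {n16} -> (n21, hops=1), (n24, hops=1).
Iteration 2: no outgoing edges from {n21,n24}; recursion stops.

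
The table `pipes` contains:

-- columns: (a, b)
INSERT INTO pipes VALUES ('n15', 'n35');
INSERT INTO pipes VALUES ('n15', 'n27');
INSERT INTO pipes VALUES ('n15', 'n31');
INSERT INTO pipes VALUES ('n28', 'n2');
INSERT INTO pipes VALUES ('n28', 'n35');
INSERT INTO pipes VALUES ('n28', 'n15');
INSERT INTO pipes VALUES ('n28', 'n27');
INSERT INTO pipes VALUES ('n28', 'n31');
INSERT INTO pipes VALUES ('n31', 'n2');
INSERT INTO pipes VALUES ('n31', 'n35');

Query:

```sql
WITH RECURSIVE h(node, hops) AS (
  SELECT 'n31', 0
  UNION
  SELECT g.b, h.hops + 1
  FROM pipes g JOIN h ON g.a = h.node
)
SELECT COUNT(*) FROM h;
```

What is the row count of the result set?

Base: (n31, hops=0).
Iteration 1: edges from {n31} -> (n2, hops=1), (n35, hops=1).
Iteration 2: no outgoing edges from {n2,n35}; recursion stops.
Total rows emitted: 3.

3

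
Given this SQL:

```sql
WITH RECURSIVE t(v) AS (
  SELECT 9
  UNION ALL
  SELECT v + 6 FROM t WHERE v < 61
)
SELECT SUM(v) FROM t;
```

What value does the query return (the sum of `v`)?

Base: v=9.
Iteration 1: 9 < 61 holds -> v = 9 + 6 = 15.
Iteration 2: 15 < 61 holds -> v = 15 + 6 = 21.
Iteration 3: 21 < 61 holds -> v = 21 + 6 = 27.
Iteration 4: 27 < 61 holds -> v = 27 + 6 = 33.
Iteration 5: 33 < 61 holds -> v = 33 + 6 = 39.
Iteration 6: 39 < 61 holds -> v = 39 + 6 = 45.
Iteration 7: 45 < 61 holds -> v = 45 + 6 = 51.
Iteration 8: 51 < 61 holds -> v = 51 + 6 = 57.
Iteration 9: 57 < 61 holds -> v = 57 + 6 = 63.
Iteration 10: 63 < 61 fails; recursion stops.
SUM(v) = 9 + 15 + 21 + 27 + 33 + 39 + 45 + 51 + 57 + 63 = 360.

360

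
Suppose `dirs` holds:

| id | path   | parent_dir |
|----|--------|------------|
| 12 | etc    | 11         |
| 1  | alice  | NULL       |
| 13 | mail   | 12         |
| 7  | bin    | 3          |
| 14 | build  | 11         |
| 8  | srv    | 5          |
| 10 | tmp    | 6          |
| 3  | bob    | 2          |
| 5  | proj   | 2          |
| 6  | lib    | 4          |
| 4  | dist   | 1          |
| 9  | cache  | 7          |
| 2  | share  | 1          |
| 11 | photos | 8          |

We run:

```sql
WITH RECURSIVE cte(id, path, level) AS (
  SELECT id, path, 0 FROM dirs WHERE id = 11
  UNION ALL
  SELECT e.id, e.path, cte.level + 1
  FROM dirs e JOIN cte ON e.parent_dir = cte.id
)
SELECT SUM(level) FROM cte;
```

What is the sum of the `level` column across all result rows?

Base: id=11 (photos) at level 0.
Iteration 1: rows with parent_dir in {11} -> etc (id 12, level 1), build (id 14, level 1).
Iteration 2: rows with parent_dir in {12,14} -> mail (id 13, level 2).
Iteration 3: no rows with parent_dir in {13}; recursion stops.
SUM(level) = 0 + 1 + 1 + 2 = 4.

4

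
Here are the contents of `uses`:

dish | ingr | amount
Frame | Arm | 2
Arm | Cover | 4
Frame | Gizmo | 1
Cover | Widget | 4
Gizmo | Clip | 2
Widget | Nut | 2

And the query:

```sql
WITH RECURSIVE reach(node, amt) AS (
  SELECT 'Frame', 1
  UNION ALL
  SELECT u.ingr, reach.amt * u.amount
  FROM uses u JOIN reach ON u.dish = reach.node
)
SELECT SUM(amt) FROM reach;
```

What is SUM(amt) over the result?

Base: (Frame, amt=1).
Iteration 1: components of {Frame} -> Arm = 1*2 = 2, Gizmo = 1*1 = 1.
Iteration 2: components of {Arm,Gizmo} -> Clip = 1*2 = 2, Cover = 2*4 = 8.
Iteration 3: components of {Clip,Cover} -> Widget = 8*4 = 32.
Iteration 4: components of {Widget} -> Nut = 32*2 = 64.
Iteration 5: no further components; recursion stops.
SUM(amt) = 1 + 2 + 1 + 8 + 2 + 32 + 64 = 110.

110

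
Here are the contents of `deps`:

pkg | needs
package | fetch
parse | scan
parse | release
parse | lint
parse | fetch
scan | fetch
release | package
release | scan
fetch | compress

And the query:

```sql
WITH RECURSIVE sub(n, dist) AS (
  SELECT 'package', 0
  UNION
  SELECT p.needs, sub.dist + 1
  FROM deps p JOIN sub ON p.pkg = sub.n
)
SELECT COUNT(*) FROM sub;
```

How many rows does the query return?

Base: (package, dist=0).
Iteration 1: edges from {package} -> (fetch, dist=1).
Iteration 2: edges from {fetch} -> (compress, dist=2).
Iteration 3: no outgoing edges from {compress}; recursion stops.
Total rows emitted: 3.

3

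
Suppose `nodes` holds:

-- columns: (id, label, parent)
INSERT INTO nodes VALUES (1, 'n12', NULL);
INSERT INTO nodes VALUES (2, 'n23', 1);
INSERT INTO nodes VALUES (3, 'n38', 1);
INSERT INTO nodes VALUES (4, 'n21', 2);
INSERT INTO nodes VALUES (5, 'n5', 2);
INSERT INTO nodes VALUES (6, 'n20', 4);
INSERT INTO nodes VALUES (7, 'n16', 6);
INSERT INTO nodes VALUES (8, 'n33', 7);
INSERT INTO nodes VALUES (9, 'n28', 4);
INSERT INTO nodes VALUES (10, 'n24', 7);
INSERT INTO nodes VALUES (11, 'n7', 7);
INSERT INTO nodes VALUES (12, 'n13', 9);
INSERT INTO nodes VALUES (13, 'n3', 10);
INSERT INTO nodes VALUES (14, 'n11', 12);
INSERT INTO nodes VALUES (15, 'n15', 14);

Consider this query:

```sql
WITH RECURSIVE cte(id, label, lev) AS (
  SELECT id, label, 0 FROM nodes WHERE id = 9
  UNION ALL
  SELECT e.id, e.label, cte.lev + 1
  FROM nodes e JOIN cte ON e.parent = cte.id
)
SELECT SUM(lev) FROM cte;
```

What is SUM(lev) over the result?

6

Base: id=9 (n28) at lev 0.
Iteration 1: rows with parent in {9} -> n13 (id 12, lev 1).
Iteration 2: rows with parent in {12} -> n11 (id 14, lev 2).
Iteration 3: rows with parent in {14} -> n15 (id 15, lev 3).
Iteration 4: no rows with parent in {15}; recursion stops.
SUM(lev) = 0 + 1 + 2 + 3 = 6.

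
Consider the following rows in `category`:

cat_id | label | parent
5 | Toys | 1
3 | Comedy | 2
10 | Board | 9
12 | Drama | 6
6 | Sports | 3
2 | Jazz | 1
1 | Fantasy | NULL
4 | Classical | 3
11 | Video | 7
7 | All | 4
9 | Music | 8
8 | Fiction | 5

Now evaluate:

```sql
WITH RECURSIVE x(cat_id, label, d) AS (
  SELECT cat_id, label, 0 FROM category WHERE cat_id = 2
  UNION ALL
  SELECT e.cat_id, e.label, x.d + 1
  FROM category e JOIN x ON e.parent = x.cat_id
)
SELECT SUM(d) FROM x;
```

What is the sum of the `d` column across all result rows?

Base: cat_id=2 (Jazz) at d 0.
Iteration 1: rows with parent in {2} -> Comedy (id 3, d 1).
Iteration 2: rows with parent in {3} -> Classical (id 4, d 2), Sports (id 6, d 2).
Iteration 3: rows with parent in {4,6} -> All (id 7, d 3), Drama (id 12, d 3).
Iteration 4: rows with parent in {7,12} -> Video (id 11, d 4).
Iteration 5: no rows with parent in {11}; recursion stops.
SUM(d) = 0 + 1 + 2 + 2 + 3 + 3 + 4 = 15.

15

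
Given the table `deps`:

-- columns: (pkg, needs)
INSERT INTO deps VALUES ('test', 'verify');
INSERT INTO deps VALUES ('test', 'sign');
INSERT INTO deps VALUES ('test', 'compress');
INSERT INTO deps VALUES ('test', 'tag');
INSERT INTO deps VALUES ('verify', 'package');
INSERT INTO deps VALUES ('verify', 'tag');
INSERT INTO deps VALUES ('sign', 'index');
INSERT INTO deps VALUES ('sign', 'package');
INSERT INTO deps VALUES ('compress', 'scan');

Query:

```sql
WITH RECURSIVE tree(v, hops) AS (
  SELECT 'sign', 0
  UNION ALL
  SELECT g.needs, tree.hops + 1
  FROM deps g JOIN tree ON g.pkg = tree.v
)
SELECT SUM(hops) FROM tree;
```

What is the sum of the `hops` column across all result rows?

2

Base: (sign, hops=0).
Iteration 1: edges from {sign} -> (index, hops=1), (package, hops=1).
Iteration 2: no outgoing edges from {index,package}; recursion stops.
SUM(hops) = 0 + 1 + 1 = 2.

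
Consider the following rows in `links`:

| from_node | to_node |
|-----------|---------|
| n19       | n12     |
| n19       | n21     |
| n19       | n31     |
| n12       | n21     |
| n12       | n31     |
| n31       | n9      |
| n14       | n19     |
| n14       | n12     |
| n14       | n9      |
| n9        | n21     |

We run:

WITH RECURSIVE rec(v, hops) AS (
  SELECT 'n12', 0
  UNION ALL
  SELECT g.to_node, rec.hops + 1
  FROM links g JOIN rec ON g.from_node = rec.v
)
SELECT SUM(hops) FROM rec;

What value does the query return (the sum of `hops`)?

7

Base: (n12, hops=0).
Iteration 1: edges from {n12} -> (n21, hops=1), (n31, hops=1).
Iteration 2: edges from {n21,n31} -> (n9, hops=2).
Iteration 3: edges from {n9} -> (n21, hops=3).
Iteration 4: no outgoing edges from {n21}; recursion stops.
SUM(hops) = 0 + 1 + 1 + 2 + 3 = 7.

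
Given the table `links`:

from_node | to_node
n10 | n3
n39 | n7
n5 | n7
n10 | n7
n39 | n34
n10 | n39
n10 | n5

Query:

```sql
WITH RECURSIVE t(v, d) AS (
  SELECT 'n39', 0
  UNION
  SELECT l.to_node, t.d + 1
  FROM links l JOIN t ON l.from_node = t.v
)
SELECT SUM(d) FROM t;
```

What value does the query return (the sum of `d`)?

2

Base: (n39, d=0).
Iteration 1: edges from {n39} -> (n34, d=1), (n7, d=1).
Iteration 2: no outgoing edges from {n34,n7}; recursion stops.
SUM(d) = 0 + 1 + 1 = 2.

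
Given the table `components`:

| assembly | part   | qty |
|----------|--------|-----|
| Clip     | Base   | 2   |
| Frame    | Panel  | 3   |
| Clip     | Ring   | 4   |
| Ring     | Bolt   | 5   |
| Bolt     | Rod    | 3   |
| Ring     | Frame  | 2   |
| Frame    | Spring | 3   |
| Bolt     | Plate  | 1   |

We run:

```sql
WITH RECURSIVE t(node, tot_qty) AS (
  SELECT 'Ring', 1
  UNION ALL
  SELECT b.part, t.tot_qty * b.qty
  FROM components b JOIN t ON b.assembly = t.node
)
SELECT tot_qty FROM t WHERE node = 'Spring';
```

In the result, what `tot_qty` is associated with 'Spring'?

Base: (Ring, tot_qty=1).
Iteration 1: components of {Ring} -> Bolt = 1*5 = 5, Frame = 1*2 = 2.
Iteration 2: components of {Bolt,Frame} -> Panel = 2*3 = 6, Plate = 5*1 = 5, Rod = 5*3 = 15, Spring = 2*3 = 6.
Iteration 3: no further components; recursion stops.

6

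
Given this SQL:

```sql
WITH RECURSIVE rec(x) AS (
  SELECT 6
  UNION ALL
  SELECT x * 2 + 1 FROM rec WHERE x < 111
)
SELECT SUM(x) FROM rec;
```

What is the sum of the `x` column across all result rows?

Base: x=6.
Iteration 1: 6 < 111 holds -> x = 6 * 2 + 1 = 13.
Iteration 2: 13 < 111 holds -> x = 13 * 2 + 1 = 27.
Iteration 3: 27 < 111 holds -> x = 27 * 2 + 1 = 55.
Iteration 4: 55 < 111 holds -> x = 55 * 2 + 1 = 111.
Iteration 5: 111 < 111 fails; recursion stops.
SUM(x) = 6 + 13 + 27 + 55 + 111 = 212.

212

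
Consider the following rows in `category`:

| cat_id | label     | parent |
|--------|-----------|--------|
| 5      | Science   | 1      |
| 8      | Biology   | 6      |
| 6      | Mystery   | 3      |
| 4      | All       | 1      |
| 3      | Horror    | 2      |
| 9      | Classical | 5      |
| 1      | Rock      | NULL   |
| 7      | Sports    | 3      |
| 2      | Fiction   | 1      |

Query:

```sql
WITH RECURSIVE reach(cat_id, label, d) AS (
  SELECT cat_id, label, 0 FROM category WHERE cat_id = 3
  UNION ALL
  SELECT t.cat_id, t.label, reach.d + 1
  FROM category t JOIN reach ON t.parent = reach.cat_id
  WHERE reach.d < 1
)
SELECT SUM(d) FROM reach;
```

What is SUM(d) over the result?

Base: cat_id=3 (Horror) at d 0.
Iteration 1: rows with parent in {3} -> Mystery (id 6, d 1), Sports (id 7, d 1).
Iteration 2: d < 1 fails for all current rows; recursion stops.
SUM(d) = 0 + 1 + 1 = 2.

2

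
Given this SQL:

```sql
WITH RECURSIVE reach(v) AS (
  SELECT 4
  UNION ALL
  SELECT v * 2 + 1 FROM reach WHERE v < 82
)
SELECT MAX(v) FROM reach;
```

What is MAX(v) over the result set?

159

Base: v=4.
Iteration 1: 4 < 82 holds -> v = 4 * 2 + 1 = 9.
Iteration 2: 9 < 82 holds -> v = 9 * 2 + 1 = 19.
Iteration 3: 19 < 82 holds -> v = 19 * 2 + 1 = 39.
Iteration 4: 39 < 82 holds -> v = 39 * 2 + 1 = 79.
Iteration 5: 79 < 82 holds -> v = 79 * 2 + 1 = 159.
Iteration 6: 159 < 82 fails; recursion stops.
v values: 4, 9, 19, 39, 79, 159; the maximum is 159.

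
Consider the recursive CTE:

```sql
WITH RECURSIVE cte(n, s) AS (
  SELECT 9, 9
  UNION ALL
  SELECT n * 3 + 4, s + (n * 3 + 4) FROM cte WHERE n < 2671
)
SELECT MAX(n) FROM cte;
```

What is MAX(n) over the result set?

2671

Base: n=9, s=9.
Iteration 1: 9 < 2671 holds -> n = 9 * 3 + 4 = 31, s = 9 + 31 = 40.
Iteration 2: 31 < 2671 holds -> n = 31 * 3 + 4 = 97, s = 40 + 97 = 137.
Iteration 3: 97 < 2671 holds -> n = 97 * 3 + 4 = 295, s = 137 + 295 = 432.
Iteration 4: 295 < 2671 holds -> n = 295 * 3 + 4 = 889, s = 432 + 889 = 1321.
Iteration 5: 889 < 2671 holds -> n = 889 * 3 + 4 = 2671, s = 1321 + 2671 = 3992.
Iteration 6: 2671 < 2671 fails; recursion stops.
n values: 9, 31, 97, 295, 889, 2671; the maximum is 2671.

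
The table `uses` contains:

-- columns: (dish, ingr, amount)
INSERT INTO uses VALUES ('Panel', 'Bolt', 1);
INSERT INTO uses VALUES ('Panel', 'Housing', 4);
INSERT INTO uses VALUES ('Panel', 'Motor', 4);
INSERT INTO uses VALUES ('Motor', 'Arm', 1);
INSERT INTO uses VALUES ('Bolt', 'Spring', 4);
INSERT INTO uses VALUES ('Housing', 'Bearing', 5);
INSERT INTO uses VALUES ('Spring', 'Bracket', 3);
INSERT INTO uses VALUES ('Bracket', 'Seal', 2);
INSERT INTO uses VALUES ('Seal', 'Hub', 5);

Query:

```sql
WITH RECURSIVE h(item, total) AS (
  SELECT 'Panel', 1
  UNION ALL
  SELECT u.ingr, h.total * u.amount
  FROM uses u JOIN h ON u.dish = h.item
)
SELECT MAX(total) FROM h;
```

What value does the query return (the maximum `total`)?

Base: (Panel, total=1).
Iteration 1: components of {Panel} -> Bolt = 1*1 = 1, Housing = 1*4 = 4, Motor = 1*4 = 4.
Iteration 2: components of {Bolt,Housing,Motor} -> Arm = 4*1 = 4, Bearing = 4*5 = 20, Spring = 1*4 = 4.
Iteration 3: components of {Arm,Bearing,Spring} -> Bracket = 4*3 = 12.
Iteration 4: components of {Bracket} -> Seal = 12*2 = 24.
Iteration 5: components of {Seal} -> Hub = 24*5 = 120.
Iteration 6: no further components; recursion stops.
total values: 1, 1, 4, 4, 4, 20, 4, 12, 24, 120; the maximum is 120.

120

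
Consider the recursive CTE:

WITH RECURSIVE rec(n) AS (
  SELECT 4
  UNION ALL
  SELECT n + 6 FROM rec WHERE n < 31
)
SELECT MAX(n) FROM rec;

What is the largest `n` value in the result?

Base: n=4.
Iteration 1: 4 < 31 holds -> n = 4 + 6 = 10.
Iteration 2: 10 < 31 holds -> n = 10 + 6 = 16.
Iteration 3: 16 < 31 holds -> n = 16 + 6 = 22.
Iteration 4: 22 < 31 holds -> n = 22 + 6 = 28.
Iteration 5: 28 < 31 holds -> n = 28 + 6 = 34.
Iteration 6: 34 < 31 fails; recursion stops.
n values: 4, 10, 16, 22, 28, 34; the maximum is 34.

34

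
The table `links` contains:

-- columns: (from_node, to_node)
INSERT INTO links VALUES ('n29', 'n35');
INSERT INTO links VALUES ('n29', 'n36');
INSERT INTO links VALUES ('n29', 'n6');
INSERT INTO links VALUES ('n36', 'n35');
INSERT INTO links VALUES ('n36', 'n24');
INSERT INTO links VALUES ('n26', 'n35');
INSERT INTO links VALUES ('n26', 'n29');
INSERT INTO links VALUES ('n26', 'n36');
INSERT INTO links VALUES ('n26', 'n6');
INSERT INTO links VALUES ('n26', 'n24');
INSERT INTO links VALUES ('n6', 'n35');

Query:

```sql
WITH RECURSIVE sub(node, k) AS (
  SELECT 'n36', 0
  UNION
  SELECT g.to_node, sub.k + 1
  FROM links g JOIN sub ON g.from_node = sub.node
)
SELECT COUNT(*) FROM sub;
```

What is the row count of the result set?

Base: (n36, k=0).
Iteration 1: edges from {n36} -> (n24, k=1), (n35, k=1).
Iteration 2: no outgoing edges from {n24,n35}; recursion stops.
Total rows emitted: 3.

3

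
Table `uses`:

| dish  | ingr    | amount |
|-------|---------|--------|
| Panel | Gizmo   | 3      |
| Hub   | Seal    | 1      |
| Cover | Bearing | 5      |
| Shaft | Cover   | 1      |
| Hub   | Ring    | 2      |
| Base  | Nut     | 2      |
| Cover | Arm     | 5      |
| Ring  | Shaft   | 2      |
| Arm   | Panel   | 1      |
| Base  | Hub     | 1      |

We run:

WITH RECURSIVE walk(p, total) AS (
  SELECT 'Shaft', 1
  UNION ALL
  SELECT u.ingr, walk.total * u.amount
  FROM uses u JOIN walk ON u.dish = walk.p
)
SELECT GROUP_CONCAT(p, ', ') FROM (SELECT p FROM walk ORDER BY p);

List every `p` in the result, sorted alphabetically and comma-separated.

Base: (Shaft, total=1).
Iteration 1: components of {Shaft} -> Cover = 1*1 = 1.
Iteration 2: components of {Cover} -> Arm = 1*5 = 5, Bearing = 1*5 = 5.
Iteration 3: components of {Arm,Bearing} -> Panel = 5*1 = 5.
Iteration 4: components of {Panel} -> Gizmo = 5*3 = 15.
Iteration 5: no further components; recursion stops.

Arm, Bearing, Cover, Gizmo, Panel, Shaft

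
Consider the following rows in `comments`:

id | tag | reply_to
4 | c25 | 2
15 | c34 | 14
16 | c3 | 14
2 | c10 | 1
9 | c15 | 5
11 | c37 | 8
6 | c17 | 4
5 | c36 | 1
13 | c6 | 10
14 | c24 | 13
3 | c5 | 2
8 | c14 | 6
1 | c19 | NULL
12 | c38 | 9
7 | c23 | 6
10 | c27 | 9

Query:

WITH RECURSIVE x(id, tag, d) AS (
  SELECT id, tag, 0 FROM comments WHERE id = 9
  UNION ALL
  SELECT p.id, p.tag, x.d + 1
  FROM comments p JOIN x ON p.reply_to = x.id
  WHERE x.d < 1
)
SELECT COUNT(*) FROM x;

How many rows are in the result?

3

Base: id=9 (c15) at d 0.
Iteration 1: rows with reply_to in {9} -> c27 (id 10, d 1), c38 (id 12, d 1).
Iteration 2: d < 1 fails for all current rows; recursion stops.
Total rows emitted: 3.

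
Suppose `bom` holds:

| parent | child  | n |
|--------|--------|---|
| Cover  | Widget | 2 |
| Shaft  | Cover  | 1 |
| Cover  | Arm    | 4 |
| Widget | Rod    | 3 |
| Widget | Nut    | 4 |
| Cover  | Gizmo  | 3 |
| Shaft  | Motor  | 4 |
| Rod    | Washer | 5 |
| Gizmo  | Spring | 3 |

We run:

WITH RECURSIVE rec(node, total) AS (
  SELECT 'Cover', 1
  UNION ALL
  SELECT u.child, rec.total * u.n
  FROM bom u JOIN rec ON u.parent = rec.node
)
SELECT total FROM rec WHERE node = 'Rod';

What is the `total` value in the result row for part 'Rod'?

Base: (Cover, total=1).
Iteration 1: components of {Cover} -> Arm = 1*4 = 4, Gizmo = 1*3 = 3, Widget = 1*2 = 2.
Iteration 2: components of {Arm,Gizmo,Widget} -> Nut = 2*4 = 8, Rod = 2*3 = 6, Spring = 3*3 = 9.
Iteration 3: components of {Nut,Rod,Spring} -> Washer = 6*5 = 30.
Iteration 4: no further components; recursion stops.

6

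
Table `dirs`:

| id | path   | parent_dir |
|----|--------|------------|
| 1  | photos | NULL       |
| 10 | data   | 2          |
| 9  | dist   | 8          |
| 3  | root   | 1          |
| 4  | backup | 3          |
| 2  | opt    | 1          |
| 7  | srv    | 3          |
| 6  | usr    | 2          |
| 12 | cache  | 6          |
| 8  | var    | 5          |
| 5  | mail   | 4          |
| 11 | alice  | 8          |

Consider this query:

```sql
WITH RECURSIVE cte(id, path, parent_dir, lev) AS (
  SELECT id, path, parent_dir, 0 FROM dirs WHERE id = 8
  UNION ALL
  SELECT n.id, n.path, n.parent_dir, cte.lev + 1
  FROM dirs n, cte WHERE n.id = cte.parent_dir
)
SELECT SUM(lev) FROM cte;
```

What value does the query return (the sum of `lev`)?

10

Base: id=8 (var), parent_dir=5, lev 0.
Iteration 1: join on id=5 -> mail (id 5, parent_dir=4, lev 1).
Iteration 2: join on id=4 -> backup (id 4, parent_dir=3, lev 2).
Iteration 3: join on id=3 -> root (id 3, parent_dir=1, lev 3).
Iteration 4: join on id=1 -> photos (id 1, parent_dir=NULL, lev 4).
Iteration 5: parent_dir is NULL; no match; recursion stops.
SUM(lev) = 0 + 1 + 2 + 3 + 4 = 10.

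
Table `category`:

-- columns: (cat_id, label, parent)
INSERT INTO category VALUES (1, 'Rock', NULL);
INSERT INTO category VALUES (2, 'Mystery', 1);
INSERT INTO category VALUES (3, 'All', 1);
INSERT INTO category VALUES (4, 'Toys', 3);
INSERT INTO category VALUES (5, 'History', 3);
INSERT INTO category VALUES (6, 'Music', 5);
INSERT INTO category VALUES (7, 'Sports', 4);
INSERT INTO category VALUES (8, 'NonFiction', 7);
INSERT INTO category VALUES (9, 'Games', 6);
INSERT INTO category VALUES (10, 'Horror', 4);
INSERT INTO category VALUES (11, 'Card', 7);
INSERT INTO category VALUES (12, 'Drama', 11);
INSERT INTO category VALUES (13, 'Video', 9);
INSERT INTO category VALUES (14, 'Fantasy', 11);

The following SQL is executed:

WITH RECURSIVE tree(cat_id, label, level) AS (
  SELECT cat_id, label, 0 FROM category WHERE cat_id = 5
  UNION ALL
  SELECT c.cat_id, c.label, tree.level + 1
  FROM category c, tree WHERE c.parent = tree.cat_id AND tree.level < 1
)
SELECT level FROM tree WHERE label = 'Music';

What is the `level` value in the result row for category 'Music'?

1

Base: cat_id=5 (History) at level 0.
Iteration 1: rows with parent in {5} -> Music (id 6, level 1).
Iteration 2: level < 1 fails for all current rows; recursion stops.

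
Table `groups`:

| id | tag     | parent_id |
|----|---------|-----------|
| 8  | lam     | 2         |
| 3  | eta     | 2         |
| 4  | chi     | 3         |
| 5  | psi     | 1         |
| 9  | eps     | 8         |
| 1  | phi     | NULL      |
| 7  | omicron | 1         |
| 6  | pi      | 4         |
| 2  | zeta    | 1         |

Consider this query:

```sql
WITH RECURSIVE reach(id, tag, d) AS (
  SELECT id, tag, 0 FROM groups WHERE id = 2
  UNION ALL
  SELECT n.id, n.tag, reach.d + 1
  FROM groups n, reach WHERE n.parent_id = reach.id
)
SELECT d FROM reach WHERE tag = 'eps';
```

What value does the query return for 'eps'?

Base: id=2 (zeta) at d 0.
Iteration 1: rows with parent_id in {2} -> eta (id 3, d 1), lam (id 8, d 1).
Iteration 2: rows with parent_id in {3,8} -> chi (id 4, d 2), eps (id 9, d 2).
Iteration 3: rows with parent_id in {4,9} -> pi (id 6, d 3).
Iteration 4: no rows with parent_id in {6}; recursion stops.

2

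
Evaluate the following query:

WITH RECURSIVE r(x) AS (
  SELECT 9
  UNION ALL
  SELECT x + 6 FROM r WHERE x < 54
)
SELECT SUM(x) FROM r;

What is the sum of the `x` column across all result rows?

Base: x=9.
Iteration 1: 9 < 54 holds -> x = 9 + 6 = 15.
Iteration 2: 15 < 54 holds -> x = 15 + 6 = 21.
Iteration 3: 21 < 54 holds -> x = 21 + 6 = 27.
Iteration 4: 27 < 54 holds -> x = 27 + 6 = 33.
Iteration 5: 33 < 54 holds -> x = 33 + 6 = 39.
Iteration 6: 39 < 54 holds -> x = 39 + 6 = 45.
Iteration 7: 45 < 54 holds -> x = 45 + 6 = 51.
Iteration 8: 51 < 54 holds -> x = 51 + 6 = 57.
Iteration 9: 57 < 54 fails; recursion stops.
SUM(x) = 9 + 15 + 21 + 27 + 33 + 39 + 45 + 51 + 57 = 297.

297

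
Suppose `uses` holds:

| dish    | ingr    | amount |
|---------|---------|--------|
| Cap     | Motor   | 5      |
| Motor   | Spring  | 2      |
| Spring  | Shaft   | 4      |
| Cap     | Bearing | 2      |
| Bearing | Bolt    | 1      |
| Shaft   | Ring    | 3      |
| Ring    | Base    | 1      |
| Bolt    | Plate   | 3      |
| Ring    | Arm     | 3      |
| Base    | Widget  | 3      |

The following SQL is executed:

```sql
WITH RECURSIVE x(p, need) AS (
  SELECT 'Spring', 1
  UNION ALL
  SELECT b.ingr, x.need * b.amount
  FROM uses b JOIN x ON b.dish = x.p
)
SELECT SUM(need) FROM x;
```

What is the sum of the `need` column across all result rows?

101

Base: (Spring, need=1).
Iteration 1: components of {Spring} -> Shaft = 1*4 = 4.
Iteration 2: components of {Shaft} -> Ring = 4*3 = 12.
Iteration 3: components of {Ring} -> Arm = 12*3 = 36, Base = 12*1 = 12.
Iteration 4: components of {Arm,Base} -> Widget = 12*3 = 36.
Iteration 5: no further components; recursion stops.
SUM(need) = 1 + 4 + 12 + 12 + 36 + 36 = 101.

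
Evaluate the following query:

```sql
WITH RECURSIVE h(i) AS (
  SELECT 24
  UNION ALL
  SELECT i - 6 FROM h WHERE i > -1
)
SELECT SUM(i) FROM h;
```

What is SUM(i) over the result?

Base: i=24.
Iteration 1: 24 > -1 holds -> i = 24 - 6 = 18.
Iteration 2: 18 > -1 holds -> i = 18 - 6 = 12.
Iteration 3: 12 > -1 holds -> i = 12 - 6 = 6.
Iteration 4: 6 > -1 holds -> i = 6 - 6 = 0.
Iteration 5: 0 > -1 holds -> i = 0 - 6 = -6.
Iteration 6: -6 > -1 fails; recursion stops.
SUM(i) = 24 + 18 + 12 + 6 + 0 + -6 = 54.

54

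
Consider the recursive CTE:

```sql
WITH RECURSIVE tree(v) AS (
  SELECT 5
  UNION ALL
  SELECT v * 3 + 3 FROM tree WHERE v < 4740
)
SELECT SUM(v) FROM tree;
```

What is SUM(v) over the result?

21308

Base: v=5.
Iteration 1: 5 < 4740 holds -> v = 5 * 3 + 3 = 18.
Iteration 2: 18 < 4740 holds -> v = 18 * 3 + 3 = 57.
Iteration 3: 57 < 4740 holds -> v = 57 * 3 + 3 = 174.
Iteration 4: 174 < 4740 holds -> v = 174 * 3 + 3 = 525.
Iteration 5: 525 < 4740 holds -> v = 525 * 3 + 3 = 1578.
Iteration 6: 1578 < 4740 holds -> v = 1578 * 3 + 3 = 4737.
Iteration 7: 4737 < 4740 holds -> v = 4737 * 3 + 3 = 14214.
Iteration 8: 14214 < 4740 fails; recursion stops.
SUM(v) = 5 + 18 + 57 + 174 + 525 + 1578 + 4737 + 14214 = 21308.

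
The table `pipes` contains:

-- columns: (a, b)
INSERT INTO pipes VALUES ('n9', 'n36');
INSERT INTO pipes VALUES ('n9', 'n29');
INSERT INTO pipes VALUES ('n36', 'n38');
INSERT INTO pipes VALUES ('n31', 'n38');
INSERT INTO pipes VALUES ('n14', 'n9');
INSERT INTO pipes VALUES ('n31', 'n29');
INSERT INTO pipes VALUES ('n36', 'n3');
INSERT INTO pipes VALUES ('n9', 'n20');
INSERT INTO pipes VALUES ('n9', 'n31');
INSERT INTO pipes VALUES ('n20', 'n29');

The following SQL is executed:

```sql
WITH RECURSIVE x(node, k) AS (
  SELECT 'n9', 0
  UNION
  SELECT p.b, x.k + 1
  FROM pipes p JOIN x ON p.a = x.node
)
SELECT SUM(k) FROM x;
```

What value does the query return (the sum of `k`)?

10

Base: (n9, k=0).
Iteration 1: edges from {n9} -> (n20, k=1), (n29, k=1), (n31, k=1), (n36, k=1).
Iteration 2: edges from {n20,n29,n31,n36} -> (n29, k=2), (n3, k=2), (n38, k=2). [UNION drops 2 duplicate row(s)]
Iteration 3: no outgoing edges from {n29,n3,n38}; recursion stops.
SUM(k) = 0 + 1 + 1 + 1 + 1 + 2 + 2 + 2 = 10.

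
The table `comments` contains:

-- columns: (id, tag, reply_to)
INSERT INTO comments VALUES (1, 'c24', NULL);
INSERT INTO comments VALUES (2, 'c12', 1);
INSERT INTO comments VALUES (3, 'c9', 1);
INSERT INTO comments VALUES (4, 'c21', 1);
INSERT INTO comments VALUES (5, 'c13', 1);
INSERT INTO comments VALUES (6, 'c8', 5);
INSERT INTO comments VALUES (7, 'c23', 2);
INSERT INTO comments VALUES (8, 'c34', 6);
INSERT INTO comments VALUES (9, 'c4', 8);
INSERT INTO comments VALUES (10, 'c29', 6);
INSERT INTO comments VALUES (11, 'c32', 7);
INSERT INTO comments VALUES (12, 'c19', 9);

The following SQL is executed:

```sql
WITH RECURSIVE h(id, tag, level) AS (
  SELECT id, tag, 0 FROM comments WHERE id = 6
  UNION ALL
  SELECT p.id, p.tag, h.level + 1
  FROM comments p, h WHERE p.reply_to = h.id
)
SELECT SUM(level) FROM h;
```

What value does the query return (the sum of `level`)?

Base: id=6 (c8) at level 0.
Iteration 1: rows with reply_to in {6} -> c34 (id 8, level 1), c29 (id 10, level 1).
Iteration 2: rows with reply_to in {8,10} -> c4 (id 9, level 2).
Iteration 3: rows with reply_to in {9} -> c19 (id 12, level 3).
Iteration 4: no rows with reply_to in {12}; recursion stops.
SUM(level) = 0 + 1 + 1 + 2 + 3 = 7.

7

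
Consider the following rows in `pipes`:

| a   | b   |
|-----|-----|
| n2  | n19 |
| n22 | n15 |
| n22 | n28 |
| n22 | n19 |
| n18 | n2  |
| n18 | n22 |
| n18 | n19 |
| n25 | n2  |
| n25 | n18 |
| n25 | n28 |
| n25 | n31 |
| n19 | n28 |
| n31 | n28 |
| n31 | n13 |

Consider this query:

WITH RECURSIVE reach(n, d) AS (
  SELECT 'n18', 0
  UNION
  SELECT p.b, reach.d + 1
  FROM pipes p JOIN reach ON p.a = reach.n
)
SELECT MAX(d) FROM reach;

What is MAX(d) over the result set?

Base: (n18, d=0).
Iteration 1: edges from {n18} -> (n19, d=1), (n2, d=1), (n22, d=1).
Iteration 2: edges from {n19,n2,n22} -> (n15, d=2), (n19, d=2), (n28, d=2). [UNION drops 2 duplicate row(s)]
Iteration 3: edges from {n15,n19,n28} -> (n28, d=3).
Iteration 4: no outgoing edges from {n28}; recursion stops.
d values: 0, 1, 1, 1, 2, 2, 2, 3; the maximum is 3.

3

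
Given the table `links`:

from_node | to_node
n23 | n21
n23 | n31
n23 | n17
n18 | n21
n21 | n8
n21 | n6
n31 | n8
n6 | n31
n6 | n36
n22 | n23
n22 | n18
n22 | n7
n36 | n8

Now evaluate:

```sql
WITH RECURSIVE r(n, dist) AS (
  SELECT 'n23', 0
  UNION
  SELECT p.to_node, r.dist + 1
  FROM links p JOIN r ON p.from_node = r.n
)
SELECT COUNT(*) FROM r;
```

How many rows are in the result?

9

Base: (n23, dist=0).
Iteration 1: edges from {n23} -> (n17, dist=1), (n21, dist=1), (n31, dist=1).
Iteration 2: edges from {n17,n21,n31} -> (n6, dist=2), (n8, dist=2). [UNION drops 1 duplicate row(s)]
Iteration 3: edges from {n6,n8} -> (n31, dist=3), (n36, dist=3).
Iteration 4: edges from {n31,n36} -> (n8, dist=4). [UNION drops 1 duplicate row(s)]
Iteration 5: no outgoing edges from {n8}; recursion stops.
Total rows emitted: 9.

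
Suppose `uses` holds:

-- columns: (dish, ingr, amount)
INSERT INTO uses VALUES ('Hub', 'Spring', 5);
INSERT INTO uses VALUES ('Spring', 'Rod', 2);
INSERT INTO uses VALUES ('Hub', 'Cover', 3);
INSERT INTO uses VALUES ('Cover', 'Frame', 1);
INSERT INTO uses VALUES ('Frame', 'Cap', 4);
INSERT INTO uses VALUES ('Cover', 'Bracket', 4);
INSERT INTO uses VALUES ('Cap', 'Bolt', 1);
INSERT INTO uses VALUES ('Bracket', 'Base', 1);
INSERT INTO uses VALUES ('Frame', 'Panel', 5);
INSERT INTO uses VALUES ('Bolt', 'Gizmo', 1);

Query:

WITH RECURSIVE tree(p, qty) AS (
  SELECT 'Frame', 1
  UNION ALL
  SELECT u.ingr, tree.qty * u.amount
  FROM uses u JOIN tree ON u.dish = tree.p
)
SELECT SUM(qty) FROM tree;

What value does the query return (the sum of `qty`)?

Base: (Frame, qty=1).
Iteration 1: components of {Frame} -> Cap = 1*4 = 4, Panel = 1*5 = 5.
Iteration 2: components of {Cap,Panel} -> Bolt = 4*1 = 4.
Iteration 3: components of {Bolt} -> Gizmo = 4*1 = 4.
Iteration 4: no further components; recursion stops.
SUM(qty) = 1 + 4 + 5 + 4 + 4 = 18.

18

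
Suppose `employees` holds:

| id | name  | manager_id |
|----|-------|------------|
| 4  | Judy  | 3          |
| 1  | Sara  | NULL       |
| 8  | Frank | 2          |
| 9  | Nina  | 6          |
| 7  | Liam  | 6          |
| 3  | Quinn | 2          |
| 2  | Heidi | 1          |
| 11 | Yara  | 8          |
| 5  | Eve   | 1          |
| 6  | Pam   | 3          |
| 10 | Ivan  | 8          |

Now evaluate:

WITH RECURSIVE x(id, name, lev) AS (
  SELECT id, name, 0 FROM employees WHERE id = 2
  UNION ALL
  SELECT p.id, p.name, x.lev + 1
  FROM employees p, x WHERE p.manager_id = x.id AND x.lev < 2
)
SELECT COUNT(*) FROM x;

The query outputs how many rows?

Base: id=2 (Heidi) at lev 0.
Iteration 1: rows with manager_id in {2} -> Quinn (id 3, lev 1), Frank (id 8, lev 1).
Iteration 2: rows with manager_id in {3,8} -> Judy (id 4, lev 2), Pam (id 6, lev 2), Ivan (id 10, lev 2), Yara (id 11, lev 2).
Iteration 3: lev < 2 fails for all current rows; recursion stops.
Total rows emitted: 7.

7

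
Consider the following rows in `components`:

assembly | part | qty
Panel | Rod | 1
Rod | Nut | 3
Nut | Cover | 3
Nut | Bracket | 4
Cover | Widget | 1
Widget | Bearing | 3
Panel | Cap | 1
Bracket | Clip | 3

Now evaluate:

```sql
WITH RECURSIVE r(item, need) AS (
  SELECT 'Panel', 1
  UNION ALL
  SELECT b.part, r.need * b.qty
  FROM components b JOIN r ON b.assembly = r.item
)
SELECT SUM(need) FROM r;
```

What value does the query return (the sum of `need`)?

99

Base: (Panel, need=1).
Iteration 1: components of {Panel} -> Cap = 1*1 = 1, Rod = 1*1 = 1.
Iteration 2: components of {Cap,Rod} -> Nut = 1*3 = 3.
Iteration 3: components of {Nut} -> Bracket = 3*4 = 12, Cover = 3*3 = 9.
Iteration 4: components of {Bracket,Cover} -> Clip = 12*3 = 36, Widget = 9*1 = 9.
Iteration 5: components of {Clip,Widget} -> Bearing = 9*3 = 27.
Iteration 6: no further components; recursion stops.
SUM(need) = 1 + 1 + 1 + 3 + 9 + 12 + 9 + 36 + 27 = 99.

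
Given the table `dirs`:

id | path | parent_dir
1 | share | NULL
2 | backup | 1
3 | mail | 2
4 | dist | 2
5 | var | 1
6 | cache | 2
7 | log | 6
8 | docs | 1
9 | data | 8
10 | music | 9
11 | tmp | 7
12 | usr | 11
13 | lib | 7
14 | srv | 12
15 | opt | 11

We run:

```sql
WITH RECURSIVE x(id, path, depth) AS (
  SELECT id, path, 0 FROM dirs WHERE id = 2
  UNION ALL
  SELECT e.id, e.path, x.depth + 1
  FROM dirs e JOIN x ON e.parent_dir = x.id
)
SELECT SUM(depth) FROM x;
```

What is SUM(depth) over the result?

24

Base: id=2 (backup) at depth 0.
Iteration 1: rows with parent_dir in {2} -> mail (id 3, depth 1), dist (id 4, depth 1), cache (id 6, depth 1).
Iteration 2: rows with parent_dir in {3,4,6} -> log (id 7, depth 2).
Iteration 3: rows with parent_dir in {7} -> tmp (id 11, depth 3), lib (id 13, depth 3).
Iteration 4: rows with parent_dir in {11,13} -> usr (id 12, depth 4), opt (id 15, depth 4).
Iteration 5: rows with parent_dir in {12,15} -> srv (id 14, depth 5).
Iteration 6: no rows with parent_dir in {14}; recursion stops.
SUM(depth) = 0 + 1 + 1 + 1 + 2 + 3 + 3 + 4 + 4 + 5 = 24.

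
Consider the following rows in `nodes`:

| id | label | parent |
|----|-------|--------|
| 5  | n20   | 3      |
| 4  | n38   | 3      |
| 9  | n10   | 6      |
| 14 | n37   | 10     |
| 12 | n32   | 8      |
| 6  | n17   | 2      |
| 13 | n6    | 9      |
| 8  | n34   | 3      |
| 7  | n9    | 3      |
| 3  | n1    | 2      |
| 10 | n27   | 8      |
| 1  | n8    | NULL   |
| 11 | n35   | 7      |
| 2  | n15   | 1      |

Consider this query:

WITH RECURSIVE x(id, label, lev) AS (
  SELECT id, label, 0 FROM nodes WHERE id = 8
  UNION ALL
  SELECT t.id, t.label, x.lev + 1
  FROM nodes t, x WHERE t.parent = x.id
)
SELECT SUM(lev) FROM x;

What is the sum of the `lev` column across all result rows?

Base: id=8 (n34) at lev 0.
Iteration 1: rows with parent in {8} -> n27 (id 10, lev 1), n32 (id 12, lev 1).
Iteration 2: rows with parent in {10,12} -> n37 (id 14, lev 2).
Iteration 3: no rows with parent in {14}; recursion stops.
SUM(lev) = 0 + 1 + 1 + 2 = 4.

4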